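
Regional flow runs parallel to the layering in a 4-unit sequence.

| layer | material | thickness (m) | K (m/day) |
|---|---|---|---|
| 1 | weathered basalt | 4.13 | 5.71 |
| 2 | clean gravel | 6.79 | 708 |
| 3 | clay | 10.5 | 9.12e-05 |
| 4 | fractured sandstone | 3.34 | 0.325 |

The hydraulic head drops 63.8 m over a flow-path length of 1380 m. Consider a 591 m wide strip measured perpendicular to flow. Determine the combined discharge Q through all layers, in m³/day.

Flow is parallel to layering, so each bed carries its own Darcy discharge and the transmissivities add.
Σ(K_i·b_i) = 5.71×4.13 + 708×6.79 + 9.12e-05×10.5 + 0.325×3.34 = 4832 m²/day.
Hydraulic gradient i = Δh / L = 63.8 / 1380 = 0.04623.
Q = Σ(K_i·b_i) · W · i = 4832 × 591 × 0.04623 = 1.320e+05 m³/day.

132000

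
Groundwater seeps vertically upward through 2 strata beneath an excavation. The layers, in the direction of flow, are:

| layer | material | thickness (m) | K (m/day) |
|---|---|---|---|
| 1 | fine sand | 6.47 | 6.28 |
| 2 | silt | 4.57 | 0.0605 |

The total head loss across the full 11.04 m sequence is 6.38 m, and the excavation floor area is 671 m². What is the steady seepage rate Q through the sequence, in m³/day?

Flow is perpendicular to layering, so the layers act in series and the equivalent K is the thickness-weighted harmonic mean.
Total thickness L = 6.47 + 4.57 = 11.04 m.
Σ(b_i/K_i) = 6.47/6.28 + 4.57/0.0605 = 76.57 d.
K_eq = L / Σ(b_i/K_i) = 11.04 / 76.57 = 0.1442 m/day.
Q = K_eq · A · (Δh/L) = 0.1442 × 671 × (6.38/11.04) = 55.91 m³/day.

55.9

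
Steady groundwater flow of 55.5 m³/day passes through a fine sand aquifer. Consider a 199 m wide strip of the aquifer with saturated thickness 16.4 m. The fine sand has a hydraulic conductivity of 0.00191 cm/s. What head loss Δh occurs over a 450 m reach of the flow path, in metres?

Convert K: 0.00191 cm/s × 864 = 1.650 m/day.
Cross-sectional area A = 199 × 16.4 = 3264 m².
From Q = K·A·i, i = Q / (K·A) = 55.5 / (1.650 × 3264) = 0.01031.
Head loss Δh = i · L = 0.01031 × 450 = 4.637 m.

4.64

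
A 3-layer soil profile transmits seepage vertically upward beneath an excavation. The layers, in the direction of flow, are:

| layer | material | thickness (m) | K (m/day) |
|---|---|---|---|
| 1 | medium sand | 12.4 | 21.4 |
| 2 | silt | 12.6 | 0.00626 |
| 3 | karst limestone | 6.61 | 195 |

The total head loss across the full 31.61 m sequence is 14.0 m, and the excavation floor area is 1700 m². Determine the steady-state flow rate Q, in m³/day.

Flow is perpendicular to layering, so the layers act in series and the equivalent K is the thickness-weighted harmonic mean.
Total thickness L = 12.4 + 12.6 + 6.61 = 31.61 m.
Σ(b_i/K_i) = 12.4/21.4 + 12.6/0.00626 + 6.61/195 = 2013 d.
K_eq = L / Σ(b_i/K_i) = 31.61 / 2013 = 0.01570 m/day.
Q = K_eq · A · (Δh/L) = 0.01570 × 1700 × (14.0/31.61) = 11.82 m³/day.

11.8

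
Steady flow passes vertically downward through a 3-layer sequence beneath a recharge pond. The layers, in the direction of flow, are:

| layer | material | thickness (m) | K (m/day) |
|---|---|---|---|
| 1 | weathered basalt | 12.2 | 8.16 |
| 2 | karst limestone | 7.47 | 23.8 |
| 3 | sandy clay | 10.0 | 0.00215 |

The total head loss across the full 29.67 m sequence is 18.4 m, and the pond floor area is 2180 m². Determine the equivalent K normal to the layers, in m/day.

0.00638

Flow is perpendicular to layering, so the layers act in series and the equivalent K is the thickness-weighted harmonic mean.
Total thickness L = 12.2 + 7.47 + 10.0 = 29.67 m.
Σ(b_i/K_i) = 12.2/8.16 + 7.47/23.8 + 10.0/0.00215 = 4653 d.
K_eq = L / Σ(b_i/K_i) = 29.67 / 4653 = 0.006377 m/day.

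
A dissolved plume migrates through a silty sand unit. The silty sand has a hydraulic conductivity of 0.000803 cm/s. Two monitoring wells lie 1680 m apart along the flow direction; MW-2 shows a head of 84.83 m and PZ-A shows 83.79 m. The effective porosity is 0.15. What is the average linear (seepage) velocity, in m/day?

0.00286

Convert K: 0.000803 cm/s × 864 = 0.6938 m/day.
Hydraulic gradient i = (84.83 − 83.79) / 1680 = 1.04 / 1680 = 0.0006190.
Darcy flux q = K · i = 0.6938 × 0.0006190 = 0.0004295 m/day.
Seepage velocity v = q / n_e = 0.0004295 / 0.15 = 0.002863 m/day.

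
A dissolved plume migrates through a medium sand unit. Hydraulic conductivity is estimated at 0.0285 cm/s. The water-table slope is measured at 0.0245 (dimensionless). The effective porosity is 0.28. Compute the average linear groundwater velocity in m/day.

2.15

Convert K: 0.0285 cm/s × 864 = 24.62 m/day.
Hydraulic gradient i = 0.0245.
Darcy flux q = K · i = 24.62 × 0.02450 = 0.6033 m/day.
Seepage velocity v = q / n_e = 0.6033 / 0.28 = 2.155 m/day.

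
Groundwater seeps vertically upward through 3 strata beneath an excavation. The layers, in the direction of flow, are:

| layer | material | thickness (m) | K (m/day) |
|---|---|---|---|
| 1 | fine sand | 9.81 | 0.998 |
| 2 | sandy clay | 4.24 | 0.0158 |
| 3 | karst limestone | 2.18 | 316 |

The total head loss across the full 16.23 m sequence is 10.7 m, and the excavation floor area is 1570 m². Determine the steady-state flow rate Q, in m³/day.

Flow is perpendicular to layering, so the layers act in series and the equivalent K is the thickness-weighted harmonic mean.
Total thickness L = 9.81 + 4.24 + 2.18 = 16.23 m.
Σ(b_i/K_i) = 9.81/0.998 + 4.24/0.0158 + 2.18/316 = 278.2 d.
K_eq = L / Σ(b_i/K_i) = 16.23 / 278.2 = 0.05834 m/day.
Q = K_eq · A · (Δh/L) = 0.05834 × 1570 × (10.7/16.23) = 60.39 m³/day.

60.4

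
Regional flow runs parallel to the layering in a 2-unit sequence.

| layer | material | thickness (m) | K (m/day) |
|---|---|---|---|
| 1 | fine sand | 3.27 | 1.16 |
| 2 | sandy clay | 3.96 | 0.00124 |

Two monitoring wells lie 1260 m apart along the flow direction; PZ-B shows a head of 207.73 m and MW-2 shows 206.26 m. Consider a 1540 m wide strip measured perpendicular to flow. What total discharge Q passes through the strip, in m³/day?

6.82

Flow is parallel to layering, so each bed carries its own Darcy discharge and the transmissivities add.
Σ(K_i·b_i) = 1.16×3.27 + 0.00124×3.96 = 3.798 m²/day.
Hydraulic gradient i = (207.73 − 206.26) / 1260 = 1.47 / 1260 = 0.001167.
Q = Σ(K_i·b_i) · W · i = 3.798 × 1540 × 0.001167 = 6.824 m³/day.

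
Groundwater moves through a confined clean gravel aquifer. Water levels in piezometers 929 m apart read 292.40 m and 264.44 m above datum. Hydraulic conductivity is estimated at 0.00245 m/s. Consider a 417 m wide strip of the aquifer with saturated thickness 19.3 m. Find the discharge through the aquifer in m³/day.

Convert K: 0.00245 m/s × 86400 = 211.7 m/day.
Cross-sectional area A = 417 × 19.3 = 8048 m².
Hydraulic gradient i = (292.40 − 264.44) / 929 = 27.96 / 929 = 0.03010.
Darcy's law: Q = K · A · i = 211.7 × 8048 × 0.03010 = 51274 m³/day.

51300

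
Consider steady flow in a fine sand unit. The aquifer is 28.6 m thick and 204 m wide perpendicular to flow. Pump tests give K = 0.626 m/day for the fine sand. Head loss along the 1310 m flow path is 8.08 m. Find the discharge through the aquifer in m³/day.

22.5

Cross-sectional area A = 204 × 28.6 = 5834 m².
Hydraulic gradient i = Δh / L = 8.08 / 1310 = 0.006168.
Darcy's law: Q = K · A · i = 0.6260 × 5834 × 0.006168 = 22.53 m³/day.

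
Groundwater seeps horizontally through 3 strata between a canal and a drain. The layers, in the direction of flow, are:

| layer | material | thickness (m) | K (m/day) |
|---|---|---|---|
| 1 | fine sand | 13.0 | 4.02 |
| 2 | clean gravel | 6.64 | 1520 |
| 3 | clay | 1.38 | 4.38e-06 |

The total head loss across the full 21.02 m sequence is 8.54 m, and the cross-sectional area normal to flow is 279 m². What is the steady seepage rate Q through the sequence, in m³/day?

0.00756

Flow is perpendicular to layering, so the layers act in series and the equivalent K is the thickness-weighted harmonic mean.
Total thickness L = 13.0 + 6.64 + 1.38 = 21.02 m.
Σ(b_i/K_i) = 13.0/4.02 + 6.64/1520 + 1.38/4.38e-06 = 3.151e+05 d.
K_eq = L / Σ(b_i/K_i) = 21.02 / 3.151e+05 = 6.671e-05 m/day.
Q = K_eq · A · (Δh/L) = 6.671e-05 × 279 × (8.54/21.02) = 0.007562 m³/day.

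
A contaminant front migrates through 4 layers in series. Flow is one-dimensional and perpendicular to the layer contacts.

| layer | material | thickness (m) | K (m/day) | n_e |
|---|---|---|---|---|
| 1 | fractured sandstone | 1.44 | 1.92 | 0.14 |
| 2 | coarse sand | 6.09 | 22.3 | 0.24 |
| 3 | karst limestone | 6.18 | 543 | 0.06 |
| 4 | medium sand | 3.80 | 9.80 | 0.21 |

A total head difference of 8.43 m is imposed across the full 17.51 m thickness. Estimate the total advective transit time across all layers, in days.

0.478

With flow normal to the layers, continuity requires the same specific discharge q through every layer.
Σ(b_i/K_i) = 1.44/1.92 + 6.09/22.3 + 6.18/543 + 3.80/9.80 = 1.422 d.
q = Δh / Σ(b_i/K_i) = 8.43 / 1.422 = 5.927 m/day.
In each layer the seepage velocity is v_i = q/n_i, so the layer transit time is t_i = b_i·n_i / q:
  layer 1 (fractured sandstone): t_1 = 1.44 × 0.14 / 5.927 = 0.03401 d
  layer 2 (coarse sand): t_2 = 6.09 × 0.24 / 5.927 = 0.2466 d
  layer 3 (karst limestone): t_3 = 6.18 × 0.06 / 5.927 = 0.06256 d
  layer 4 (medium sand): t_4 = 3.80 × 0.21 / 5.927 = 0.1346 d
Total t = Σ t_i = 0.4778 days.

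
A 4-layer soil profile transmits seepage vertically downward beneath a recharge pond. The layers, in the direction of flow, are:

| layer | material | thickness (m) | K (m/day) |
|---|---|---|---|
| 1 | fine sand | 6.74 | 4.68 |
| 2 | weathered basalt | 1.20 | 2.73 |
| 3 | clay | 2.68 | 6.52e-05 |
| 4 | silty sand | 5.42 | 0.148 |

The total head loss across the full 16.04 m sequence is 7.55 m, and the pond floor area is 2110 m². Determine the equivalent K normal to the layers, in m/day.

0.000390

Flow is perpendicular to layering, so the layers act in series and the equivalent K is the thickness-weighted harmonic mean.
Total thickness L = 6.74 + 1.20 + 2.68 + 5.42 = 16.04 m.
Σ(b_i/K_i) = 6.74/4.68 + 1.20/2.73 + 2.68/6.52e-05 + 5.42/0.148 = 41143 d.
K_eq = L / Σ(b_i/K_i) = 16.04 / 41143 = 0.0003899 m/day.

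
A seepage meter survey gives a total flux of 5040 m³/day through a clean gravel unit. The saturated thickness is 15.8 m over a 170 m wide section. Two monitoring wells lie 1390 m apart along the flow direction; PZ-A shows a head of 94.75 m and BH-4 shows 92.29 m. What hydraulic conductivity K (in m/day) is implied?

1060

Cross-sectional area A = 170 × 15.8 = 2686 m².
Hydraulic gradient i = (94.75 − 92.29) / 1390 = 2.46 / 1390 = 0.001770.
From Q = K·A·i, K = Q / (A·i) = 5040 / (2686 × 0.001770) = 1060 m/day.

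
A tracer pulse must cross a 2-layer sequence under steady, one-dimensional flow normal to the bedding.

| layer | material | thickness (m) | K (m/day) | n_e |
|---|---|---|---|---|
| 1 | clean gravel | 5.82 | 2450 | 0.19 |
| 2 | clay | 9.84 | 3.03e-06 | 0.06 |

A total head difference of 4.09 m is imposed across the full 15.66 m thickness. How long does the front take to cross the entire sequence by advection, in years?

3690

With flow normal to the layers, continuity requires the same specific discharge q through every layer.
Σ(b_i/K_i) = 5.82/2450 + 9.84/3.03e-06 = 3.248e+06 d.
q = Δh / Σ(b_i/K_i) = 4.09 / 3.248e+06 = 1.259e-06 m/day.
In each layer the seepage velocity is v_i = q/n_i, so the layer transit time is t_i = b_i·n_i / q:
  layer 1 (clean gravel): t_1 = 5.82 × 0.19 / 1.259e-06 = 8.780e+05 d
  layer 2 (clay): t_2 = 9.84 × 0.06 / 1.259e-06 = 4.688e+05 d
Total t = Σ t_i = 1.347e+06 days = 3687 years.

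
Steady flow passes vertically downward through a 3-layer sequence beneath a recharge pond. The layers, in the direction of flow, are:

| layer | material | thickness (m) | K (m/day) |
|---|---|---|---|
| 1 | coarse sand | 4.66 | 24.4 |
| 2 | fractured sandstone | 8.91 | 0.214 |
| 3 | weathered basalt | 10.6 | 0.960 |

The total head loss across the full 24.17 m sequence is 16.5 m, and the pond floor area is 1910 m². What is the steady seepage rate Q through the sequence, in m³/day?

Flow is perpendicular to layering, so the layers act in series and the equivalent K is the thickness-weighted harmonic mean.
Total thickness L = 4.66 + 8.91 + 10.6 = 24.17 m.
Σ(b_i/K_i) = 4.66/24.4 + 8.91/0.214 + 10.6/0.960 = 52.87 d.
K_eq = L / Σ(b_i/K_i) = 24.17 / 52.87 = 0.4572 m/day.
Q = K_eq · A · (Δh/L) = 0.4572 × 1910 × (16.5/24.17) = 596.1 m³/day.

596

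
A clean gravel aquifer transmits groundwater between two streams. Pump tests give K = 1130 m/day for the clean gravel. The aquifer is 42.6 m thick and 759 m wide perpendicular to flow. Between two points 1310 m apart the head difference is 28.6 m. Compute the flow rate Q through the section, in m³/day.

Cross-sectional area A = 759 × 42.6 = 32333 m².
Hydraulic gradient i = Δh / L = 28.6 / 1310 = 0.02183.
Darcy's law: Q = K · A · i = 1130 × 32333 × 0.02183 = 7.977e+05 m³/day.

798000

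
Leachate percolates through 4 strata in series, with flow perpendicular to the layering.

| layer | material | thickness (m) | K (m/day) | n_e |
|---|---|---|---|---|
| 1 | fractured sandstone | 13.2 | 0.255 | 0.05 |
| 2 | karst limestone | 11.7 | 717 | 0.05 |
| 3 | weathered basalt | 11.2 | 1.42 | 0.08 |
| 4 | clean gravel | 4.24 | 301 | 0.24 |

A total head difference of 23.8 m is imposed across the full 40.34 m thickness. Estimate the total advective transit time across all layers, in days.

7.92

With flow normal to the layers, continuity requires the same specific discharge q through every layer.
Σ(b_i/K_i) = 13.2/0.255 + 11.7/717 + 11.2/1.42 + 4.24/301 = 59.68 d.
q = Δh / Σ(b_i/K_i) = 23.8 / 59.68 = 0.3988 m/day.
In each layer the seepage velocity is v_i = q/n_i, so the layer transit time is t_i = b_i·n_i / q:
  layer 1 (fractured sandstone): t_1 = 13.2 × 0.05 / 0.3988 = 1.655 d
  layer 2 (karst limestone): t_2 = 11.7 × 0.05 / 0.3988 = 1.467 d
  layer 3 (weathered basalt): t_3 = 11.2 × 0.08 / 0.3988 = 2.247 d
  layer 4 (clean gravel): t_4 = 4.24 × 0.24 / 0.3988 = 2.552 d
Total t = Σ t_i = 7.921 days.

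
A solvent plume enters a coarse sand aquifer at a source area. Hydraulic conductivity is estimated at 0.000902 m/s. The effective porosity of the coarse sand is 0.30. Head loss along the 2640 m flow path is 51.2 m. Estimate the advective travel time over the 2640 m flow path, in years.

Convert K: 0.000902 m/s × 86400 = 77.93 m/day.
Hydraulic gradient i = Δh / L = 51.2 / 2640 = 0.01939.
Darcy flux q = K · i = 77.93 × 0.01939 = 1.511 m/day.
Seepage velocity v = q / n_e = 1.511 / 0.30 = 5.038 m/day.
Travel time t = L / v = 2640 / 5.038 = 524.0 days = 1.435 years.

1.43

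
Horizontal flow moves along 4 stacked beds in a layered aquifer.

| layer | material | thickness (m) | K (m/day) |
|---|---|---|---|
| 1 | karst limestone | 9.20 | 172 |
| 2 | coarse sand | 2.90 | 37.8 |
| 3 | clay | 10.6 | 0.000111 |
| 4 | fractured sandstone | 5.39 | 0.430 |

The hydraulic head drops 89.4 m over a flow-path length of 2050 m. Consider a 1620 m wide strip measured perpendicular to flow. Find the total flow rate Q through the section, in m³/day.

120000

Flow is parallel to layering, so each bed carries its own Darcy discharge and the transmissivities add.
Σ(K_i·b_i) = 172×9.20 + 37.8×2.90 + 0.000111×10.6 + 0.430×5.39 = 1694 m²/day.
Hydraulic gradient i = Δh / L = 89.4 / 2050 = 0.04361.
Q = Σ(K_i·b_i) · W · i = 1694 × 1620 × 0.04361 = 1.197e+05 m³/day.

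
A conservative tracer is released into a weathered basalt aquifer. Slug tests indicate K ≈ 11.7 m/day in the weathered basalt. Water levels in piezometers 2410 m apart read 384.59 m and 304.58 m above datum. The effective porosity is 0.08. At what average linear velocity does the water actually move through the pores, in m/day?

Hydraulic gradient i = (384.59 − 304.58) / 2410 = 80.01 / 2410 = 0.03320.
Darcy flux q = K · i = 11.70 × 0.03320 = 0.3884 m/day.
Seepage velocity v = q / n_e = 0.3884 / 0.08 = 4.855 m/day.

4.86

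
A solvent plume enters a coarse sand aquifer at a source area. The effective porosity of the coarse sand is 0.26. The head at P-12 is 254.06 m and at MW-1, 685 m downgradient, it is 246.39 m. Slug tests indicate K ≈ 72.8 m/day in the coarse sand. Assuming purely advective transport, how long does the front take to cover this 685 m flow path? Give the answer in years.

0.598

Hydraulic gradient i = (254.06 − 246.39) / 685 = 7.67 / 685 = 0.01120.
Darcy flux q = K · i = 72.80 × 0.01120 = 0.8151 m/day.
Seepage velocity v = q / n_e = 0.8151 / 0.26 = 3.135 m/day.
Travel time t = L / v = 685 / 3.135 = 218.5 days = 0.5982 years.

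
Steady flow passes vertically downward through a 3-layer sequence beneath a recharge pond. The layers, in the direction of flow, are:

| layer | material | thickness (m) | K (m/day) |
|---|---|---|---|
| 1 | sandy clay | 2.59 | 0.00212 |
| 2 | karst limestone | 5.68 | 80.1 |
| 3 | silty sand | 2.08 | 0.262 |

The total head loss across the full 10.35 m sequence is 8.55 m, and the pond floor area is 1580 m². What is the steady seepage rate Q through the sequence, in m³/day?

Flow is perpendicular to layering, so the layers act in series and the equivalent K is the thickness-weighted harmonic mean.
Total thickness L = 2.59 + 5.68 + 2.08 = 10.35 m.
Σ(b_i/K_i) = 2.59/0.00212 + 5.68/80.1 + 2.08/0.262 = 1230 d.
K_eq = L / Σ(b_i/K_i) = 10.35 / 1230 = 0.008417 m/day.
Q = K_eq · A · (Δh/L) = 0.008417 × 1580 × (8.55/10.35) = 10.99 m³/day.

11.0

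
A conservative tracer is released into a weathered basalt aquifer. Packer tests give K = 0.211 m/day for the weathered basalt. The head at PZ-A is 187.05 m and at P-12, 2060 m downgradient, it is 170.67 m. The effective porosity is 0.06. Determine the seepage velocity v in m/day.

Hydraulic gradient i = (187.05 − 170.67) / 2060 = 16.38 / 2060 = 0.007951.
Darcy flux q = K · i = 0.2110 × 0.007951 = 0.001678 m/day.
Seepage velocity v = q / n_e = 0.001678 / 0.06 = 0.02796 m/day.

0.0280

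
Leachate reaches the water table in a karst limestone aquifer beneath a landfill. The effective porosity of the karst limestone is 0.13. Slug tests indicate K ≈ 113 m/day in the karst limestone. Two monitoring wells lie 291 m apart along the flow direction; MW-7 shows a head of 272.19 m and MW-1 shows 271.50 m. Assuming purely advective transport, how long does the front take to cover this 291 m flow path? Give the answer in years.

Hydraulic gradient i = (272.19 − 271.50) / 291 = 0.69 / 291 = 0.002371.
Darcy flux q = K · i = 113.0 × 0.002371 = 0.2679 m/day.
Seepage velocity v = q / n_e = 0.2679 / 0.13 = 2.061 m/day.
Travel time t = L / v = 291 / 2.061 = 141.2 days = 0.3866 years.

0.387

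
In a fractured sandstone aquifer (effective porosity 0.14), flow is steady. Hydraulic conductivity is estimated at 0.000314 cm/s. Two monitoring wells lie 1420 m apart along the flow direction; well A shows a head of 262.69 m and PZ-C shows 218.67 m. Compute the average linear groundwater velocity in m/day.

Convert K: 0.000314 cm/s × 864 = 0.2713 m/day.
Hydraulic gradient i = (262.69 − 218.67) / 1420 = 44.02 / 1420 = 0.03100.
Darcy flux q = K · i = 0.2713 × 0.03100 = 0.008410 m/day.
Seepage velocity v = q / n_e = 0.008410 / 0.14 = 0.06007 m/day.

0.0601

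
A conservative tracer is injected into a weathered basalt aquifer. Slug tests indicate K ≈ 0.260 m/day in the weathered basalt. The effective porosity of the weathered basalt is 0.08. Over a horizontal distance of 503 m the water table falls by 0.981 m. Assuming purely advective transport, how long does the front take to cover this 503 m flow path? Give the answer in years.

Hydraulic gradient i = Δh / L = 0.981 / 503 = 0.001950.
Darcy flux q = K · i = 0.2600 × 0.001950 = 0.0005071 m/day.
Seepage velocity v = q / n_e = 0.0005071 / 0.08 = 0.006338 m/day.
Travel time t = L / v = 503 / 0.006338 = 79357 days = 217.3 years.

217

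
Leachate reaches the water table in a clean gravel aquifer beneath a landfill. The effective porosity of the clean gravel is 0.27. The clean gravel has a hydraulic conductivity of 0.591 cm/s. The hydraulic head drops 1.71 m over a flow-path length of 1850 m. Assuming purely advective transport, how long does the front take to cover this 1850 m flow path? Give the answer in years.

2.90

Convert K: 0.591 cm/s × 864 = 510.6 m/day.
Hydraulic gradient i = Δh / L = 1.71 / 1850 = 0.0009243.
Darcy flux q = K · i = 510.6 × 0.0009243 = 0.4720 m/day.
Seepage velocity v = q / n_e = 0.4720 / 0.27 = 1.748 m/day.
Travel time t = L / v = 1850 / 1.748 = 1058 days = 2.897 years.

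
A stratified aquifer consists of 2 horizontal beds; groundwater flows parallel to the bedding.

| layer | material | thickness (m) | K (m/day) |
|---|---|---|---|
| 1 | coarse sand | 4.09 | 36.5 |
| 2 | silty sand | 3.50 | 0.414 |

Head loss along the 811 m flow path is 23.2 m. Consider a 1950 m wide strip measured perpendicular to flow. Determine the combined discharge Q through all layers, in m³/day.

8410

Flow is parallel to layering, so each bed carries its own Darcy discharge and the transmissivities add.
Σ(K_i·b_i) = 36.5×4.09 + 0.414×3.50 = 150.7 m²/day.
Hydraulic gradient i = Δh / L = 23.2 / 811 = 0.02861.
Q = Σ(K_i·b_i) · W · i = 150.7 × 1950 × 0.02861 = 8408 m³/day.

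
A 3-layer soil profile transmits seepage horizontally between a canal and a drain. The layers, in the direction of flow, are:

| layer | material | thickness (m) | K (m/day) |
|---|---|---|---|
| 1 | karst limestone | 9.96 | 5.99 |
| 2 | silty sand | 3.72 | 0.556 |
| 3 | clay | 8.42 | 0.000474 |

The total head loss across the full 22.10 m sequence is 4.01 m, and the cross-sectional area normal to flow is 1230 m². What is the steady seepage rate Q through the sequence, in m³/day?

0.278

Flow is perpendicular to layering, so the layers act in series and the equivalent K is the thickness-weighted harmonic mean.
Total thickness L = 9.96 + 3.72 + 8.42 = 22.10 m.
Σ(b_i/K_i) = 9.96/5.99 + 3.72/0.556 + 8.42/0.000474 = 17772 d.
K_eq = L / Σ(b_i/K_i) = 22.10 / 17772 = 0.001244 m/day.
Q = K_eq · A · (Δh/L) = 0.001244 × 1230 × (4.01/22.10) = 0.2775 m³/day.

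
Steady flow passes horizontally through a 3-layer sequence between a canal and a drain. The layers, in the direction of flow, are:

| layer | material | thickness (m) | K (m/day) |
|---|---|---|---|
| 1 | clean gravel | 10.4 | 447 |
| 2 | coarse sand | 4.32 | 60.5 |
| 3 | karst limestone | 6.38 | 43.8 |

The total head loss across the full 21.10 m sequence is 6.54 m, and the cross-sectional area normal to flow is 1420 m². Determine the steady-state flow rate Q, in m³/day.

38600

Flow is perpendicular to layering, so the layers act in series and the equivalent K is the thickness-weighted harmonic mean.
Total thickness L = 10.4 + 4.32 + 6.38 = 21.10 m.
Σ(b_i/K_i) = 10.4/447 + 4.32/60.5 + 6.38/43.8 = 0.2403 d.
K_eq = L / Σ(b_i/K_i) = 21.10 / 0.2403 = 87.79 m/day.
Q = K_eq · A · (Δh/L) = 87.79 × 1420 × (6.54/21.10) = 38641 m³/day.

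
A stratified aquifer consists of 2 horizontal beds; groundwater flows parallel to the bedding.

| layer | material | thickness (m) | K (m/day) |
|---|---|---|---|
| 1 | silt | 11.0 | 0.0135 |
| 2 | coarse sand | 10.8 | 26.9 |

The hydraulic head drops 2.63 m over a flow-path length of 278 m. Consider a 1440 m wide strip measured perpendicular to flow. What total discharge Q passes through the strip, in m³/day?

3960

Flow is parallel to layering, so each bed carries its own Darcy discharge and the transmissivities add.
Σ(K_i·b_i) = 0.0135×11.0 + 26.9×10.8 = 290.7 m²/day.
Hydraulic gradient i = Δh / L = 2.63 / 278 = 0.009460.
Q = Σ(K_i·b_i) · W · i = 290.7 × 1440 × 0.009460 = 3960 m³/day.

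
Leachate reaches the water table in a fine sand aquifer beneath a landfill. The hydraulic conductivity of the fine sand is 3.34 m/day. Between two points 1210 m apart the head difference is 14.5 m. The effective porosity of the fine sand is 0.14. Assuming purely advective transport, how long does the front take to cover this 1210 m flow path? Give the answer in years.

11.6

Hydraulic gradient i = Δh / L = 14.5 / 1210 = 0.01198.
Darcy flux q = K · i = 3.340 × 0.01198 = 0.04002 m/day.
Seepage velocity v = q / n_e = 0.04002 / 0.14 = 0.2859 m/day.
Travel time t = L / v = 1210 / 0.2859 = 4232 days = 11.59 years.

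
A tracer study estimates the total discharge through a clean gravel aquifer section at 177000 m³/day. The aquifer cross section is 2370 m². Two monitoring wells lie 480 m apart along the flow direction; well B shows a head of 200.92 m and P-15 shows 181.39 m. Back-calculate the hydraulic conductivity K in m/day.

1840

Hydraulic gradient i = (200.92 − 181.39) / 480 = 19.53 / 480 = 0.04069.
From Q = K·A·i, K = Q / (A·i) = 177000 / (2370 × 0.04069) = 1836 m/day.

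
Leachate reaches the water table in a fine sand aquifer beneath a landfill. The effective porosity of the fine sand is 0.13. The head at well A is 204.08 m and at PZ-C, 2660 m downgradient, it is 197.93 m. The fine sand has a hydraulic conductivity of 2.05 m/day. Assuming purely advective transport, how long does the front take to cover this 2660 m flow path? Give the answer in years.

Hydraulic gradient i = (204.08 − 197.93) / 2660 = 6.15 / 2660 = 0.002312.
Darcy flux q = K · i = 2.050 × 0.002312 = 0.004740 m/day.
Seepage velocity v = q / n_e = 0.004740 / 0.13 = 0.03646 m/day.
Travel time t = L / v = 2660 / 0.03646 = 72959 days = 199.8 years.

200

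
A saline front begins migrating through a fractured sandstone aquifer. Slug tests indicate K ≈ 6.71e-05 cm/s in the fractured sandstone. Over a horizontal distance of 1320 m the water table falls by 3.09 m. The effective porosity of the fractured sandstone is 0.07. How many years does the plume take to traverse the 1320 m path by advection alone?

1860

Convert K: 6.71e-05 cm/s × 864 = 0.05797 m/day.
Hydraulic gradient i = Δh / L = 3.09 / 1320 = 0.002341.
Darcy flux q = K · i = 0.05797 × 0.002341 = 0.0001357 m/day.
Seepage velocity v = q / n_e = 0.0001357 / 0.07 = 0.001939 m/day.
Travel time t = L / v = 1320 / 0.001939 = 6.808e+05 days = 1864 years.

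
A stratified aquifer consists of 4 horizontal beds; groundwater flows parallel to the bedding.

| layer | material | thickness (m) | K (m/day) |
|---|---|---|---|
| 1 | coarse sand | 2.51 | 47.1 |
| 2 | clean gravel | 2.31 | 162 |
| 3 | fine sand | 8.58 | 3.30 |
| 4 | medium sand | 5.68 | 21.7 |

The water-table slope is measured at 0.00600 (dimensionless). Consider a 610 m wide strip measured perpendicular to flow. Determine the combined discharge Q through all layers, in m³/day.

2360

Flow is parallel to layering, so each bed carries its own Darcy discharge and the transmissivities add.
Σ(K_i·b_i) = 47.1×2.51 + 162×2.31 + 3.30×8.58 + 21.7×5.68 = 644.0 m²/day.
Hydraulic gradient i = 0.00600.
Q = Σ(K_i·b_i) · W · i = 644.0 × 610 × 0.006000 = 2357 m³/day.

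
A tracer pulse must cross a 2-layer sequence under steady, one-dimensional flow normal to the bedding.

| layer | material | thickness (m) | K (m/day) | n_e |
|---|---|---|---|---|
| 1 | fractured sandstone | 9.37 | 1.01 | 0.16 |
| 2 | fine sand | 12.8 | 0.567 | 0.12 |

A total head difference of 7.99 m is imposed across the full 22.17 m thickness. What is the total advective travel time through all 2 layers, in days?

With flow normal to the layers, continuity requires the same specific discharge q through every layer.
Σ(b_i/K_i) = 9.37/1.01 + 12.8/0.567 = 31.85 d.
q = Δh / Σ(b_i/K_i) = 7.99 / 31.85 = 0.2508 m/day.
In each layer the seepage velocity is v_i = q/n_i, so the layer transit time is t_i = b_i·n_i / q:
  layer 1 (fractured sandstone): t_1 = 9.37 × 0.16 / 0.2508 = 5.977 d
  layer 2 (fine sand): t_2 = 12.8 × 0.12 / 0.2508 = 6.123 d
Total t = Σ t_i = 12.10 days.

12.1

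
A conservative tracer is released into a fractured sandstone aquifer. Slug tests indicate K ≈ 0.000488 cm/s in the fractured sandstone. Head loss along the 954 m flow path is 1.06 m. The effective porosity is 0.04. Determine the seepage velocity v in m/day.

0.0117

Convert K: 0.000488 cm/s × 864 = 0.4216 m/day.
Hydraulic gradient i = Δh / L = 1.06 / 954 = 0.001111.
Darcy flux q = K · i = 0.4216 × 0.001111 = 0.0004685 m/day.
Seepage velocity v = q / n_e = 0.0004685 / 0.04 = 0.01171 m/day.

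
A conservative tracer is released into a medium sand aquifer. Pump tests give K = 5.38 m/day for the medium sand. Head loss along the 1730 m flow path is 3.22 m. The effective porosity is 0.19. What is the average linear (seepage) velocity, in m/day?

0.0527

Hydraulic gradient i = Δh / L = 3.22 / 1730 = 0.001861.
Darcy flux q = K · i = 5.380 × 0.001861 = 0.01001 m/day.
Seepage velocity v = q / n_e = 0.01001 / 0.19 = 0.05270 m/day.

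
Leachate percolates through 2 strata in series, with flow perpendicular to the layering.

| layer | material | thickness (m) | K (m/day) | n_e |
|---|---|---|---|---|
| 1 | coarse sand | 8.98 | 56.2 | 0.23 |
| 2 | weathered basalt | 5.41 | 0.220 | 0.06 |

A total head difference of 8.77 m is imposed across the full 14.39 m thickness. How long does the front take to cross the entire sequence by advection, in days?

With flow normal to the layers, continuity requires the same specific discharge q through every layer.
Σ(b_i/K_i) = 8.98/56.2 + 5.41/0.220 = 24.75 d.
q = Δh / Σ(b_i/K_i) = 8.77 / 24.75 = 0.3543 m/day.
In each layer the seepage velocity is v_i = q/n_i, so the layer transit time is t_i = b_i·n_i / q:
  layer 1 (coarse sand): t_1 = 8.98 × 0.23 / 0.3543 = 5.829 d
  layer 2 (weathered basalt): t_2 = 5.41 × 0.06 / 0.3543 = 0.9161 d
Total t = Σ t_i = 6.745 days.

6.75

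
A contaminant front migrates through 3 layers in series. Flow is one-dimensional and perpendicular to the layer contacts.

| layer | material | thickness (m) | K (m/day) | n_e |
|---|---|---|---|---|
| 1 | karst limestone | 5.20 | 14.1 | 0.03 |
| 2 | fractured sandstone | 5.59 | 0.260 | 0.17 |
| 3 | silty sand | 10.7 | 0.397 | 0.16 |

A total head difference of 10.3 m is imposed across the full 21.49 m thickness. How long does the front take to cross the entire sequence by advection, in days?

13.4

With flow normal to the layers, continuity requires the same specific discharge q through every layer.
Σ(b_i/K_i) = 5.20/14.1 + 5.59/0.260 + 10.7/0.397 = 48.82 d.
q = Δh / Σ(b_i/K_i) = 10.3 / 48.82 = 0.2110 m/day.
In each layer the seepage velocity is v_i = q/n_i, so the layer transit time is t_i = b_i·n_i / q:
  layer 1 (karst limestone): t_1 = 5.20 × 0.03 / 0.2110 = 0.7394 d
  layer 2 (fractured sandstone): t_2 = 5.59 × 0.17 / 0.2110 = 4.504 d
  layer 3 (silty sand): t_3 = 10.7 × 0.16 / 0.2110 = 8.115 d
Total t = Σ t_i = 13.36 days.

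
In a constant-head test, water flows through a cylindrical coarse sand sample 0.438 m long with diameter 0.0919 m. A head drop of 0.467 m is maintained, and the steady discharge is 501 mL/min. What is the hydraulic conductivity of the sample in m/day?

Cross-sectional area A = π·(d/2)² = π × (0.0919/2)² = 0.006633 m².
Convert discharge: 501 mL/min = 8.350e-06 m³/s.
Darcy's law rearranged: K = Q·L / (A·Δh) = 8.350e-06 × 0.438 / (0.006633 × 0.467) = 0.001181 m/s = 102.0 m/day.

102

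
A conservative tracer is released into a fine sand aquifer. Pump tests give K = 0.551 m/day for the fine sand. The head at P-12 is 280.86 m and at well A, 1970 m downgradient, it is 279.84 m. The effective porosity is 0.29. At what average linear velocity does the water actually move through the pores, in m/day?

0.000984

Hydraulic gradient i = (280.86 − 279.84) / 1970 = 1.02 / 1970 = 0.0005178.
Darcy flux q = K · i = 0.5510 × 0.0005178 = 0.0002853 m/day.
Seepage velocity v = q / n_e = 0.0002853 / 0.29 = 0.0009838 m/day.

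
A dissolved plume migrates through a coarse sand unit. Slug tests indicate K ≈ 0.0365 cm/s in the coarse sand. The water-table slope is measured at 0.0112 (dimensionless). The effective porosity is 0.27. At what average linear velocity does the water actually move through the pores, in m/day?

Convert K: 0.0365 cm/s × 864 = 31.54 m/day.
Hydraulic gradient i = 0.0112.
Darcy flux q = K · i = 31.54 × 0.01120 = 0.3532 m/day.
Seepage velocity v = q / n_e = 0.3532 / 0.27 = 1.308 m/day.

1.31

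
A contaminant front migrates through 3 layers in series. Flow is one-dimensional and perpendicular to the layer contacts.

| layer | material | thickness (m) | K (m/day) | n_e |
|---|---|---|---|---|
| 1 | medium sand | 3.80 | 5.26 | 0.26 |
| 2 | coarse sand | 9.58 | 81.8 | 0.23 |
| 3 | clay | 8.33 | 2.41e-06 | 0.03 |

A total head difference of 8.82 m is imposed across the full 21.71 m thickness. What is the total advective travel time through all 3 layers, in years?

With flow normal to the layers, continuity requires the same specific discharge q through every layer.
Σ(b_i/K_i) = 3.80/5.26 + 9.58/81.8 + 8.33/2.41e-06 = 3.456e+06 d.
q = Δh / Σ(b_i/K_i) = 8.82 / 3.456e+06 = 2.552e-06 m/day.
In each layer the seepage velocity is v_i = q/n_i, so the layer transit time is t_i = b_i·n_i / q:
  layer 1 (medium sand): t_1 = 3.80 × 0.26 / 2.552e-06 = 3.872e+05 d
  layer 2 (coarse sand): t_2 = 9.58 × 0.23 / 2.552e-06 = 8.635e+05 d
  layer 3 (clay): t_3 = 8.33 × 0.03 / 2.552e-06 = 97932 d
Total t = Σ t_i = 1.349e+06 days = 3692 years.

3690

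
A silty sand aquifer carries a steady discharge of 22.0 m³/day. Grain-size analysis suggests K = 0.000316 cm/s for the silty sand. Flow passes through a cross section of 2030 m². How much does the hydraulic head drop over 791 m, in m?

31.4

Convert K: 0.000316 cm/s × 864 = 0.2730 m/day.
From Q = K·A·i, i = Q / (K·A) = 22.0 / (0.2730 × 2030) = 0.03969.
Head loss Δh = i · L = 0.03969 × 791 = 31.40 m.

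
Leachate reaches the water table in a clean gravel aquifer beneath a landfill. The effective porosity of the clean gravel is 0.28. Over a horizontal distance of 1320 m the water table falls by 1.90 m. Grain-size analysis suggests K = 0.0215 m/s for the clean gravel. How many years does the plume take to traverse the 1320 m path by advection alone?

Convert K: 0.0215 m/s × 86400 = 1858 m/day.
Hydraulic gradient i = Δh / L = 1.90 / 1320 = 0.001439.
Darcy flux q = K · i = 1858 × 0.001439 = 2.674 m/day.
Seepage velocity v = q / n_e = 2.674 / 0.28 = 9.549 m/day.
Travel time t = L / v = 1320 / 9.549 = 138.2 days = 0.3785 years.

0.378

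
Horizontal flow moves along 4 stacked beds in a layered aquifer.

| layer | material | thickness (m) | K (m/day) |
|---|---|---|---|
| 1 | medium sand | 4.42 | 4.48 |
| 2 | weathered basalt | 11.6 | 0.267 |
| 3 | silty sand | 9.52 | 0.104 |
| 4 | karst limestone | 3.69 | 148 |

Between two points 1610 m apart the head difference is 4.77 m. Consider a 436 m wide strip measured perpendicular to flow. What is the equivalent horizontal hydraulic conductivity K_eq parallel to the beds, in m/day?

19.5

Flow is parallel to layering, so each bed carries its own Darcy discharge and the transmissivities add.
Σ(K_i·b_i) = 4.48×4.42 + 0.267×11.6 + 0.104×9.52 + 148×3.69 = 570.0 m²/day.
Total thickness b = 29.23 m, so K_eq = Σ(K_i·b_i)/b = 19.50 m/day.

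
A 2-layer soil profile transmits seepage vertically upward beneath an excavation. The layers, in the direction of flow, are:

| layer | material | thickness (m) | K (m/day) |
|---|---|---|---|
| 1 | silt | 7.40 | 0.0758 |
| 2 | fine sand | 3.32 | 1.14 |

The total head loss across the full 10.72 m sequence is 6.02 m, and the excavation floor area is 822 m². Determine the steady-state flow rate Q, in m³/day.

Flow is perpendicular to layering, so the layers act in series and the equivalent K is the thickness-weighted harmonic mean.
Total thickness L = 7.40 + 3.32 = 10.72 m.
Σ(b_i/K_i) = 7.40/0.0758 + 3.32/1.14 = 100.5 d.
K_eq = L / Σ(b_i/K_i) = 10.72 / 100.5 = 0.1066 m/day.
Q = K_eq · A · (Δh/L) = 0.1066 × 822 × (6.02/10.72) = 49.22 m³/day.

49.2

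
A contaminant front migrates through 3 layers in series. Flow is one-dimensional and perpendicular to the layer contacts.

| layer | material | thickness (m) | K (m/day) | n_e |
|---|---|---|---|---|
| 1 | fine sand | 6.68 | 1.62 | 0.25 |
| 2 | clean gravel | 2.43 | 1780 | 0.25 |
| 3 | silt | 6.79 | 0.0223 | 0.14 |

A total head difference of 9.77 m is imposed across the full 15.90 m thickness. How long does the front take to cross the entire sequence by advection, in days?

102

With flow normal to the layers, continuity requires the same specific discharge q through every layer.
Σ(b_i/K_i) = 6.68/1.62 + 2.43/1780 + 6.79/0.0223 = 308.6 d.
q = Δh / Σ(b_i/K_i) = 9.77 / 308.6 = 0.03166 m/day.
In each layer the seepage velocity is v_i = q/n_i, so the layer transit time is t_i = b_i·n_i / q:
  layer 1 (fine sand): t_1 = 6.68 × 0.25 / 0.03166 = 52.75 d
  layer 2 (clean gravel): t_2 = 2.43 × 0.25 / 0.03166 = 19.19 d
  layer 3 (silt): t_3 = 6.79 × 0.14 / 0.03166 = 30.03 d
Total t = Σ t_i = 102.0 days.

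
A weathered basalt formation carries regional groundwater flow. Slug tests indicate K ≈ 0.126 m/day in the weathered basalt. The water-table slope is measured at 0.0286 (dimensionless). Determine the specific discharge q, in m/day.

Hydraulic gradient i = 0.0286.
Specific discharge q = K · i = 0.1260 × 0.02860 = 0.003604 m/day.

0.00360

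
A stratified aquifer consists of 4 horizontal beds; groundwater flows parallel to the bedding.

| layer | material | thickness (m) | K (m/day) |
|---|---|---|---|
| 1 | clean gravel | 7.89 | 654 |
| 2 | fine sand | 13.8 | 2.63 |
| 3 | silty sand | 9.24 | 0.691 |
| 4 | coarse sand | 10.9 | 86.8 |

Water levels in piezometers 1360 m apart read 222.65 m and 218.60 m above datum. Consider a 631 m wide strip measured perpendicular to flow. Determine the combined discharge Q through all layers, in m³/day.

11600

Flow is parallel to layering, so each bed carries its own Darcy discharge and the transmissivities add.
Σ(K_i·b_i) = 654×7.89 + 2.63×13.8 + 0.691×9.24 + 86.8×10.9 = 6149 m²/day.
Hydraulic gradient i = (222.65 − 218.60) / 1360 = 4.05 / 1360 = 0.002978.
Q = Σ(K_i·b_i) · W · i = 6149 × 631 × 0.002978 = 11554 m³/day.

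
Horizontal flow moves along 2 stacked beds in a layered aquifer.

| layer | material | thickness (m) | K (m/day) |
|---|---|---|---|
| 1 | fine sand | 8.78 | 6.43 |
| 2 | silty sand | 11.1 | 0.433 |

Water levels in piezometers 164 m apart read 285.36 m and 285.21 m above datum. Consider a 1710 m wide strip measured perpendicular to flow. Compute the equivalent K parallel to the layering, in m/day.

Flow is parallel to layering, so each bed carries its own Darcy discharge and the transmissivities add.
Σ(K_i·b_i) = 6.43×8.78 + 0.433×11.1 = 61.26 m²/day.
Total thickness b = 19.88 m, so K_eq = Σ(K_i·b_i)/b = 3.082 m/day.

3.08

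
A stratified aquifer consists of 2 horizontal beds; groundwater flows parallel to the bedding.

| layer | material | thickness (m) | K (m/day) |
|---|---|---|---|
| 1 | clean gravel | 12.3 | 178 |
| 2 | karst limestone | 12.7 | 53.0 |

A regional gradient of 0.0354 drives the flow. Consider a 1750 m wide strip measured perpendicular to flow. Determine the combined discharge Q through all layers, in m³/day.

177000

Flow is parallel to layering, so each bed carries its own Darcy discharge and the transmissivities add.
Σ(K_i·b_i) = 178×12.3 + 53.0×12.7 = 2862 m²/day.
Hydraulic gradient i = 0.0354.
Q = Σ(K_i·b_i) · W · i = 2862 × 1750 × 0.03540 = 1.773e+05 m³/day.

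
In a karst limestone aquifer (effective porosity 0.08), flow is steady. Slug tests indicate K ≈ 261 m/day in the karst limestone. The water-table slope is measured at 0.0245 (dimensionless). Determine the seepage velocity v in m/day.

Hydraulic gradient i = 0.0245.
Darcy flux q = K · i = 261.0 × 0.02450 = 6.394 m/day.
Seepage velocity v = q / n_e = 6.394 / 0.08 = 79.93 m/day.

79.9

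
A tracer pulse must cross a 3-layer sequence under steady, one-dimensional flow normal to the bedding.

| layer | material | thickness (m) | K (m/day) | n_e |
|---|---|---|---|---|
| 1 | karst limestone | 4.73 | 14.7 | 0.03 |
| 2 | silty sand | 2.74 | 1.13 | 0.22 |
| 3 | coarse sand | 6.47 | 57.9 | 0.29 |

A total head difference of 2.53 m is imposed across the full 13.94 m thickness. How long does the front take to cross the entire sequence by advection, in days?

With flow normal to the layers, continuity requires the same specific discharge q through every layer.
Σ(b_i/K_i) = 4.73/14.7 + 2.74/1.13 + 6.47/57.9 = 2.858 d.
q = Δh / Σ(b_i/K_i) = 2.53 / 2.858 = 0.8851 m/day.
In each layer the seepage velocity is v_i = q/n_i, so the layer transit time is t_i = b_i·n_i / q:
  layer 1 (karst limestone): t_1 = 4.73 × 0.03 / 0.8851 = 0.1603 d
  layer 2 (silty sand): t_2 = 2.74 × 0.22 / 0.8851 = 0.6810 d
  layer 3 (coarse sand): t_3 = 6.47 × 0.29 / 0.8851 = 2.120 d
Total t = Σ t_i = 2.961 days.

2.96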